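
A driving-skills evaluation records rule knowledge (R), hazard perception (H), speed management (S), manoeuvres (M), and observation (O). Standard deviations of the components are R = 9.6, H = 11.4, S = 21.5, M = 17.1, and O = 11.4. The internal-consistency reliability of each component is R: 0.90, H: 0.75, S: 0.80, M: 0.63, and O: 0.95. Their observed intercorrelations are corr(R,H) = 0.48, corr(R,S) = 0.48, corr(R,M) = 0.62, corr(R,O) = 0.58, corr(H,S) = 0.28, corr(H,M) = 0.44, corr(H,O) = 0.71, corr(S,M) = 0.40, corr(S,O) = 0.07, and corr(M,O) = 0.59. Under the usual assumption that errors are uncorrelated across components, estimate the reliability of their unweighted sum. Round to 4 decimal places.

0.9109

Var(R+H+S+M+O) = 9.6² + 11.4² + 21.5² + 17.1² + 11.4² + 2·[9.6·11.4·0.48 + 9.6·21.5·0.48 + 9.6·17.1·0.62 + 9.6·11.4·0.58 + 11.4·21.5·0.28 + 11.4·17.1·0.44 + 11.4·11.4·0.71 + 21.5·17.1·0.40 + 21.5·11.4·0.07 + 17.1·11.4·0.59] = 1106.74 + 1685.52 = 2792.26.
With uncorrelated errors the cross-covariances are all true-score covariance, so they carry over unchanged; only the diagonal terms shrink to ρᵢσᵢ².
True-score variance = [9.6²·0.90 + 11.4²·0.75 + 21.5²·0.80 + 17.1²·0.63 + 11.4²·0.95] + 1685.52 = 857.894 + 1685.52 = 2543.42.
Reliability = 2543.42 / 2792.26 = 0.9109.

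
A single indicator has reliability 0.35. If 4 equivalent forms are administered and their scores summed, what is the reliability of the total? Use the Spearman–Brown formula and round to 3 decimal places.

0.683

ρ_k = kρ / (1 + (k−1)ρ) = 4·0.35 / (1 + 3·0.35) = 1.400 / 2.050 = 0.683.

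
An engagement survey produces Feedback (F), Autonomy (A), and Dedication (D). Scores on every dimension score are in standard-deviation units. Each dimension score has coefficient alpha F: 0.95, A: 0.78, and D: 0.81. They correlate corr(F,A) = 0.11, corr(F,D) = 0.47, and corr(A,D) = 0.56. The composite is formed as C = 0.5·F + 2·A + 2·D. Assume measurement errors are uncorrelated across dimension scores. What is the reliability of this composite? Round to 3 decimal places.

Var(C) = 0.5² + 2² + 2² + 2·[0.11 + 0.47 + 4·0.56] = 8.25 + 5.64 = 13.89.
Because errors are independent across components, Cov(Tᵢ,Tⱼ) = Cov(Xᵢ,Xⱼ); the off-diagonal part of the true-score variance is the same as above.
True-score variance = [0.5²·0.95 + 2²·0.78 + 2²·0.81] + 5.64 = 6.5975 + 5.64 = 12.2375.
Reliability = 12.2375 / 13.89 = 0.881.

0.881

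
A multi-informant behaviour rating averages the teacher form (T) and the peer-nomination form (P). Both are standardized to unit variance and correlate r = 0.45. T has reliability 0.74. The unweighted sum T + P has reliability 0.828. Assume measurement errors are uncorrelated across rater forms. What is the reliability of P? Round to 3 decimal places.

Var(T+P) = 2 + 2·0.45 = 2.900.
True-score variance = ρ_T + ρ_P + 2·0.45, so 0.828 = (0.74 + ρ_P + 0.90) / 2.900.
ρ_P = 0.828·2.900 − 0.74 − 0.90 = 0.761.

0.761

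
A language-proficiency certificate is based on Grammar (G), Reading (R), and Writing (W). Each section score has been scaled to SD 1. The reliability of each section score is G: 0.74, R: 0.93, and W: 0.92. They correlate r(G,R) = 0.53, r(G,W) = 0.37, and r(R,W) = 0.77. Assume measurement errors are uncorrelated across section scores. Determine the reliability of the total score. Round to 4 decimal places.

Var(G+R+W) = 3 + 2·[0.53 + 0.37 + 0.77] = 3 + 3.34 = 6.34.
Under uncorrelated errors the observed covariances equal the true-score covariances, so only the own-variance terms attenuate.
True-score variance = [0.74 + 0.93 + 0.92] + 3.34 = 2.59 + 3.34 = 5.93.
Reliability = 5.93 / 6.34 = 0.9353.

0.9353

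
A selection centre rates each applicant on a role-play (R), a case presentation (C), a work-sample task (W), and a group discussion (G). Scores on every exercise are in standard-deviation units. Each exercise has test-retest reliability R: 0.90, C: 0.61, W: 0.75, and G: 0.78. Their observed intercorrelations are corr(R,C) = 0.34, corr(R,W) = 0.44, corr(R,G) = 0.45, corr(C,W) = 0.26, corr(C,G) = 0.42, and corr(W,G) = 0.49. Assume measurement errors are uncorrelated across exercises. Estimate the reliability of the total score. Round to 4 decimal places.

Var(R+C+W+G) = 4 + 2·[0.34 + 0.44 + 0.45 + 0.26 + 0.42 + 0.49] = 4 + 4.8 = 8.8.
With uncorrelated errors the cross-covariances are all true-score covariance, so they carry over unchanged; only the diagonal terms shrink to ρᵢσᵢ².
True-score variance = [0.90 + 0.61 + 0.75 + 0.78] + 4.8 = 3.04 + 4.8 = 7.84.
Reliability = 7.84 / 8.8 = 0.8909.

0.8909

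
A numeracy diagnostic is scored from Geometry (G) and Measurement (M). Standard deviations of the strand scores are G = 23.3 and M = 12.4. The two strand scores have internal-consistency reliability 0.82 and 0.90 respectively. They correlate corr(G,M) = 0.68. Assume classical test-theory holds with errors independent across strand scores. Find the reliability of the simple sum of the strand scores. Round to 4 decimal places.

0.8962

Var(G+M) = 23.3² + 12.4² + 2·[23.3·12.4·0.68] = 696.65 + 392.931 = 1089.58.
With uncorrelated errors the cross-covariances are all true-score covariance, so they carry over unchanged; only the diagonal terms shrink to ρᵢσᵢ².
True-score variance = [23.3²·0.82 + 12.4²·0.90] + 392.931 = 583.554 + 392.931 = 976.485.
Reliability = 976.485 / 1089.58 = 0.8962.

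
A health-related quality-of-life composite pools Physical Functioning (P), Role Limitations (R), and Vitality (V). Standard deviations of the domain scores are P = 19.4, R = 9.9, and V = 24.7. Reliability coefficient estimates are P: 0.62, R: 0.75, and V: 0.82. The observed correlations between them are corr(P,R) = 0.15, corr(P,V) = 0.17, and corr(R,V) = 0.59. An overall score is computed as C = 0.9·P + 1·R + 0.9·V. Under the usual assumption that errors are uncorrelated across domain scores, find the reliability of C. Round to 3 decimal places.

Var(C) = 0.9²·19.4² + 9.9² + 0.9²·24.7² + 2·[0.9·19.4·9.9·0.15 + 0.81·19.4·24.7·0.17 + 0.9·9.9·24.7·0.59] = 897.034 + 443.513 = 1340.55.
Because errors are independent across components, Cov(Tᵢ,Tⱼ) = Cov(Xᵢ,Xⱼ); the off-diagonal part of the true-score variance is the same as above.
True-score variance = [0.9²·19.4²·0.62 + 9.9²·0.75 + 0.9²·24.7²·0.82] + 443.513 = 667.737 + 443.513 = 1111.25.
Reliability = 1111.25 / 1340.55 = 0.829.

0.829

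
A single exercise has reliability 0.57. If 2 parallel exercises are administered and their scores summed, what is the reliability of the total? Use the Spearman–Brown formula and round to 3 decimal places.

0.726

ρ_k = kρ / (1 + (k−1)ρ) = 2·0.57 / (1 + 1·0.57) = 1.140 / 1.570 = 0.726.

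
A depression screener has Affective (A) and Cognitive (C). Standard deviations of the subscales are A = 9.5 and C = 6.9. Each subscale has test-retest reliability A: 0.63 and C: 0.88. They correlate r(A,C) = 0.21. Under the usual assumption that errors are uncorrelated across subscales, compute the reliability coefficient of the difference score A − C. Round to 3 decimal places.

Var(A−C) = 9.5² + 6.9² − 2·9.5·6.9·0.21 = 137.86 − 27.531 = 110.329.
Because errors are independent across components, Cov(Tᵢ,Tⱼ) = Cov(Xᵢ,Xⱼ); the off-diagonal part of the true-score variance is the same as above.
True-score variance = [9.5²·0.63 + 6.9²·0.88] − 27.531 = 98.7543 − 27.531 = 71.2233.
Reliability = 71.2233 / 110.329 = 0.646.

0.646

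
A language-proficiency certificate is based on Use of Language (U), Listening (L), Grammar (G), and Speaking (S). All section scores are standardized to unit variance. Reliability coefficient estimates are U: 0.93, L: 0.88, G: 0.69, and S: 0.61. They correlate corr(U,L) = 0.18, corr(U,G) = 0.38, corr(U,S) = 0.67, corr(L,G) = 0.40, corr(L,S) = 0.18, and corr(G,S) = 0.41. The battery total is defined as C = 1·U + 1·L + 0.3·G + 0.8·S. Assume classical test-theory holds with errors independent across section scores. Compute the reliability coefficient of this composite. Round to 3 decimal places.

Var(C) = 1 + 1 + 0.3² + 0.8² + 2·[0.18 + 0.3·0.38 + 0.8·0.67 + 0.3·0.40 + 0.8·0.18 + 0.24·0.41] = 2.73 + 2.3848 = 5.1148.
Because errors are independent across components, Cov(Tᵢ,Tⱼ) = Cov(Xᵢ,Xⱼ); the off-diagonal part of the true-score variance is the same as above.
True-score variance = [0.93 + 0.88 + 0.3²·0.69 + 0.8²·0.61] + 2.3848 = 2.2625 + 2.3848 = 4.6473.
Reliability = 4.6473 / 5.1148 = 0.909.

0.909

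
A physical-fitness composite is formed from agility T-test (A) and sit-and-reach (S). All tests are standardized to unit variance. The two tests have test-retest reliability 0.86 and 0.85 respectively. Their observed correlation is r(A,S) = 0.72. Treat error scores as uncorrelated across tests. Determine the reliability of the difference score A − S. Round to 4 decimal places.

0.4821

Var(A−S) = 1 + 1 − 2·0.72 = 2 − 1.44 = 0.56.
Under uncorrelated errors the observed covariances equal the true-score covariances, so only the own-variance terms attenuate.
True-score variance = [0.86 + 0.85] − 1.44 = 1.71 − 1.44 = 0.27.
Reliability = 0.27 / 0.56 = 0.4821.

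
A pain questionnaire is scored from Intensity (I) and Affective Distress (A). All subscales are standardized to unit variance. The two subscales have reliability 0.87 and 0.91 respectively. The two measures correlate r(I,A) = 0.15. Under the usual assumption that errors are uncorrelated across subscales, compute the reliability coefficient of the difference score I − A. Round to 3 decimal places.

0.871

Var(I−A) = 1 + 1 − 2·0.15 = 2 − 0.3 = 1.7.
Because errors are independent across components, Cov(Tᵢ,Tⱼ) = Cov(Xᵢ,Xⱼ); the off-diagonal part of the true-score variance is the same as above.
True-score variance = [0.87 + 0.91] − 0.3 = 1.78 − 0.3 = 1.48.
Reliability = 1.48 / 1.7 = 0.871.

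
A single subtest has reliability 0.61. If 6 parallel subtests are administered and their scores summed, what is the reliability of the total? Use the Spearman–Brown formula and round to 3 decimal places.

0.904

ρ_k = kρ / (1 + (k−1)ρ) = 6·0.61 / (1 + 5·0.61) = 3.660 / 4.050 = 0.904.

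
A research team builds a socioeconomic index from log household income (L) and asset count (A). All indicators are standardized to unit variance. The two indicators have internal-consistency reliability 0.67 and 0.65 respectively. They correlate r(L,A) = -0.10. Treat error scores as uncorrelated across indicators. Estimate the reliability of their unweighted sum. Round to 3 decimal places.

Var(L+A) = 2 + 2·[(-0.10)] = 2 − 0.2 = 1.8.
Under uncorrelated errors the observed covariances equal the true-score covariances, so only the own-variance terms attenuate.
True-score variance = [0.67 + 0.65] − 0.2 = 1.32 − 0.2 = 1.12.
Reliability = 1.12 / 1.8 = 0.622.

0.622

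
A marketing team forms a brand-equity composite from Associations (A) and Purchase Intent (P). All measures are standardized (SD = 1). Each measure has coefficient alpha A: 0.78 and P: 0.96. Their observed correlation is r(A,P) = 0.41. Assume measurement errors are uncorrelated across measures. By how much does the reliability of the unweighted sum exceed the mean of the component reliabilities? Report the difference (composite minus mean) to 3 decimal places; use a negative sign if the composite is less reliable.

Var(sum) = 2 + 0.82 = 2.82; true-score variance = 1.74 + 0.82 = 2.56; composite reliability = 0.9078.
Mean component reliability = 0.8700.
Difference = 0.9078 − 0.8700 = 0.038.

0.038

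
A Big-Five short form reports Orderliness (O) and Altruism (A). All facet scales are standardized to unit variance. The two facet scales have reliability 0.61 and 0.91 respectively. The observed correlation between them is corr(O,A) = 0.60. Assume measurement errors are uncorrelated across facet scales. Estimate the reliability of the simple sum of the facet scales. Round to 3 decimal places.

0.850

Var(O+A) = 2 + 2·[0.60] = 2 + 1.2 = 3.2.
Under uncorrelated errors the observed covariances equal the true-score covariances, so only the own-variance terms attenuate.
True-score variance = [0.61 + 0.91] + 1.2 = 1.52 + 1.2 = 2.72.
Reliability = 2.72 / 3.2 = 0.850.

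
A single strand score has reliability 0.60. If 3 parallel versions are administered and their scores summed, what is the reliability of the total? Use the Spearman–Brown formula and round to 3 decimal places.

0.818

ρ_k = kρ / (1 + (k−1)ρ) = 3·0.60 / (1 + 2·0.60) = 1.800 / 2.200 = 0.818.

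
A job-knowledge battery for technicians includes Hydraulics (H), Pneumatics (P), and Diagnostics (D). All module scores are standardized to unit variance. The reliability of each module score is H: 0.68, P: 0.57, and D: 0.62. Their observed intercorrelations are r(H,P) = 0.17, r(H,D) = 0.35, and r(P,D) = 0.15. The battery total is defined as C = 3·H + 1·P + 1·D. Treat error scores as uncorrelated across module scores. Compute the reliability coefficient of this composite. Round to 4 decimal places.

Var(C) = 3² + 1 + 1 + 2·[3·0.17 + 3·0.35 + 0.15] = 11 + 3.42 = 14.42.
Under uncorrelated errors the observed covariances equal the true-score covariances, so only the own-variance terms attenuate.
True-score variance = [3²·0.68 + 0.57 + 0.62] + 3.42 = 7.31 + 3.42 = 10.73.
Reliability = 10.73 / 14.42 = 0.7441.

0.7441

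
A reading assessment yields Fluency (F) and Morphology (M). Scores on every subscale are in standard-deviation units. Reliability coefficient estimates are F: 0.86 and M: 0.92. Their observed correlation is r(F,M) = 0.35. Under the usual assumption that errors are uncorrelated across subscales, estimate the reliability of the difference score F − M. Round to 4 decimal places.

0.8308

Var(F−M) = 1 + 1 − 2·0.35 = 2 − 0.7 = 1.3.
With uncorrelated errors the cross-covariances are all true-score covariance, so they carry over unchanged; only the diagonal terms shrink to ρᵢσᵢ².
True-score variance = [0.86 + 0.92] − 0.7 = 1.78 − 0.7 = 1.08.
Reliability = 1.08 / 1.3 = 0.8308.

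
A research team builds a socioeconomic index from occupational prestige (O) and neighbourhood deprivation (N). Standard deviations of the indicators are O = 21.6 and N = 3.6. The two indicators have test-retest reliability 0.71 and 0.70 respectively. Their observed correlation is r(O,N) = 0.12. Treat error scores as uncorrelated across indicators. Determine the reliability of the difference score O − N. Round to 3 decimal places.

0.698

Var(O−N) = 21.6² + 3.6² − 2·21.6·3.6·0.12 = 479.52 − 18.6624 = 460.858.
Because errors are independent across components, Cov(Tᵢ,Tⱼ) = Cov(Xᵢ,Xⱼ); the off-diagonal part of the true-score variance is the same as above.
True-score variance = [21.6²·0.71 + 3.6²·0.70] − 18.6624 = 340.33 − 18.6624 = 321.667.
Reliability = 321.667 / 460.858 = 0.698.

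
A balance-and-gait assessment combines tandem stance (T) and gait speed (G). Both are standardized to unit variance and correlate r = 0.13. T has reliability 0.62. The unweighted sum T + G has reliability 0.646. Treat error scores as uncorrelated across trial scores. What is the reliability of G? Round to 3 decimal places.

0.580

Var(T+G) = 2 + 2·0.13 = 2.260.
True-score variance = ρ_T + ρ_G + 2·0.13, so 0.646 = (0.62 + ρ_G + 0.26) / 2.260.
ρ_G = 0.646·2.260 − 0.62 − 0.26 = 0.580.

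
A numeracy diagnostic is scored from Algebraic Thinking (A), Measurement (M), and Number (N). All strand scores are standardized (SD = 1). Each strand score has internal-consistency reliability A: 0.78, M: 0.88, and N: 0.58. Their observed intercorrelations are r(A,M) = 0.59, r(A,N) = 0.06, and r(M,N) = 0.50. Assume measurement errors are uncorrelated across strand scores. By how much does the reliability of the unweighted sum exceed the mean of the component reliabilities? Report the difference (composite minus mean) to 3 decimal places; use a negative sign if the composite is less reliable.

0.110

Var(sum) = 3 + 2.3 = 5.3; true-score variance = 2.24 + 2.3 = 4.54; composite reliability = 0.8566.
Mean component reliability = 0.7467.
Difference = 0.8566 − 0.7467 = 0.110.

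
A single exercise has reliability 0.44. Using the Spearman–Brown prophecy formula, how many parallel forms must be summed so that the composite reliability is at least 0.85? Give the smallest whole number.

8

k ≥ ρ*(1−ρ₁)/(ρ₁(1−ρ*)) = 0.85·0.56 / (0.44·0.15) = 7.212.
Smallest integer k = 8.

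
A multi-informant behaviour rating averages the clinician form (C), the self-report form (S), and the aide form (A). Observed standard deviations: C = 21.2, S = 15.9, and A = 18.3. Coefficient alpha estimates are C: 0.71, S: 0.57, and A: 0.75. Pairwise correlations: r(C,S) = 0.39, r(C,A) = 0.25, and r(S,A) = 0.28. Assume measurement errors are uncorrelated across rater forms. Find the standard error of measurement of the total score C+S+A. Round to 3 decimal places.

17.966

Var(total) = 1037.14 + 619.846 = 1656.99.
True-score variance = 714.372 + 619.846 = 1334.22, so reliability = 0.8052.
Error variance = 1656.99 − 1334.22 = 322.768; SEM = √322.768 = 17.966.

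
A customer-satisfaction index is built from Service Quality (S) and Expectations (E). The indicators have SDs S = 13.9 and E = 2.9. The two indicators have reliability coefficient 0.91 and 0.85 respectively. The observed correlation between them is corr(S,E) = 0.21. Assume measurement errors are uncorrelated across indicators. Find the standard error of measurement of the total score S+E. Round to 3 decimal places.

4.319

Var(total) = 201.62 + 16.9302 = 218.55.
True-score variance = 182.97 + 16.9302 = 199.9, so reliability = 0.9147.
Error variance = 218.55 − 199.9 = 18.6504; SEM = √18.6504 = 4.319.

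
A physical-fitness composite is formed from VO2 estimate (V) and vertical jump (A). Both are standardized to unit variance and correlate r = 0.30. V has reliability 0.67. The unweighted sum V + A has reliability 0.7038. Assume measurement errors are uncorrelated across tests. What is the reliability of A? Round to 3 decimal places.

0.560

Var(V+A) = 2 + 2·0.30 = 2.600.
True-score variance = ρ_V + ρ_A + 2·0.30, so 0.7038 = (0.67 + ρ_A + 0.60) / 2.600.
ρ_A = 0.7038·2.600 − 0.67 − 0.60 = 0.560.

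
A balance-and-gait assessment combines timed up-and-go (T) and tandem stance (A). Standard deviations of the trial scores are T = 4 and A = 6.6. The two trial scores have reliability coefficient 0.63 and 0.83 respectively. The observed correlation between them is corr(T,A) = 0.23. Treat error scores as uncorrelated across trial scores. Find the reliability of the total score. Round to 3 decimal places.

0.814

Var(T+A) = 4² + 6.6² + 2·[4·6.6·0.23] = 59.56 + 12.144 = 71.704.
Under uncorrelated errors the observed covariances equal the true-score covariances, so only the own-variance terms attenuate.
True-score variance = [4²·0.63 + 6.6²·0.83] + 12.144 = 46.2348 + 12.144 = 58.3788.
Reliability = 58.3788 / 71.704 = 0.814.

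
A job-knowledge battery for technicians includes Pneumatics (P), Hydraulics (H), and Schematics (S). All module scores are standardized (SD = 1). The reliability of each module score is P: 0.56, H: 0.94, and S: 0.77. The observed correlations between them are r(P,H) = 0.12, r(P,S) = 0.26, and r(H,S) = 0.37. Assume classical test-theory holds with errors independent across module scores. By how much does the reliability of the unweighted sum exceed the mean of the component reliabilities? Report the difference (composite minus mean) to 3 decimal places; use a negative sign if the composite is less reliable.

0.081

Var(sum) = 3 + 1.5 = 4.5; true-score variance = 2.27 + 1.5 = 3.77; composite reliability = 0.8378.
Mean component reliability = 0.7567.
Difference = 0.8378 − 0.7567 = 0.081.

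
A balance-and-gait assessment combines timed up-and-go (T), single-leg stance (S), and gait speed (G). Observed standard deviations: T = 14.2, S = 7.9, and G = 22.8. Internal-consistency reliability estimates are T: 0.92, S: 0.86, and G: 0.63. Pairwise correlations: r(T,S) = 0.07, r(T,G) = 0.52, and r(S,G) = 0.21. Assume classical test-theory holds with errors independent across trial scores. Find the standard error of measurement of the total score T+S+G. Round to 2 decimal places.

Var(total) = 783.89 + 428.066 = 1211.96.
True-score variance = 566.681 + 428.066 = 994.747, so reliability = 0.8208.
Error variance = 1211.96 − 994.747 = 217.209; SEM = √217.209 = 14.74.

14.74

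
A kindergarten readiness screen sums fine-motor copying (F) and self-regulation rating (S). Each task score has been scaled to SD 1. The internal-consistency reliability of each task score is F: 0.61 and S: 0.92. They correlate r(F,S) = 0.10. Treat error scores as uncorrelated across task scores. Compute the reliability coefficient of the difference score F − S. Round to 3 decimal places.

Var(F−S) = 1 + 1 − 2·0.10 = 2 − 0.2 = 1.8.
With uncorrelated errors the cross-covariances are all true-score covariance, so they carry over unchanged; only the diagonal terms shrink to ρᵢσᵢ².
True-score variance = [0.61 + 0.92] − 0.2 = 1.53 − 0.2 = 1.33.
Reliability = 1.33 / 1.8 = 0.739.

0.739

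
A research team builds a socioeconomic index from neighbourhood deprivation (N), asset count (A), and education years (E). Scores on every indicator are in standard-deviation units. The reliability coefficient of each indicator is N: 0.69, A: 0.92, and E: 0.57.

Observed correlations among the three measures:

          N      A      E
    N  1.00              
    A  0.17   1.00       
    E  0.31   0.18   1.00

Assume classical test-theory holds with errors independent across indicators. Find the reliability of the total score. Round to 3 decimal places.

Var(N+A+E) = 3 + 2·[0.17 + 0.31 + 0.18] = 3 + 1.32 = 4.32.
With uncorrelated errors the cross-covariances are all true-score covariance, so they carry over unchanged; only the diagonal terms shrink to ρᵢσᵢ².
True-score variance = [0.69 + 0.92 + 0.57] + 1.32 = 2.18 + 1.32 = 3.5.
Reliability = 3.5 / 4.32 = 0.810.

0.810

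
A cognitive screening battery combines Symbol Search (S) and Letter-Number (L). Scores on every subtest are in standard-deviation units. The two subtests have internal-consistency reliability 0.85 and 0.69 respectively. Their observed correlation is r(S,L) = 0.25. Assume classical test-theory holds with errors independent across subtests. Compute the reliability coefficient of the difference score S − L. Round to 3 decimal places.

0.693

Var(S−L) = 1 + 1 − 2·0.25 = 2 − 0.5 = 1.5.
With uncorrelated errors the cross-covariances are all true-score covariance, so they carry over unchanged; only the diagonal terms shrink to ρᵢσᵢ².
True-score variance = [0.85 + 0.69] − 0.5 = 1.54 − 0.5 = 1.04.
Reliability = 1.04 / 1.5 = 0.693.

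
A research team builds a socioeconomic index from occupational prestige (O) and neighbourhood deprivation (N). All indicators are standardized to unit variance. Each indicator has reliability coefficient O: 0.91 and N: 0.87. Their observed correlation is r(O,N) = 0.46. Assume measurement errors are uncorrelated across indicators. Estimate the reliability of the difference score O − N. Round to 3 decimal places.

Var(O−N) = 1 + 1 − 2·0.46 = 2 − 0.92 = 1.08.
With uncorrelated errors the cross-covariances are all true-score covariance, so they carry over unchanged; only the diagonal terms shrink to ρᵢσᵢ².
True-score variance = [0.91 + 0.87] − 0.92 = 1.78 − 0.92 = 0.86.
Reliability = 0.86 / 1.08 = 0.796.

0.796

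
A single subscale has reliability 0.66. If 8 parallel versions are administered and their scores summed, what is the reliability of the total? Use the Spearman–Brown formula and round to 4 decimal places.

ρ_k = kρ / (1 + (k−1)ρ) = 8·0.66 / (1 + 7·0.66) = 5.280 / 5.620 = 0.9395.

0.9395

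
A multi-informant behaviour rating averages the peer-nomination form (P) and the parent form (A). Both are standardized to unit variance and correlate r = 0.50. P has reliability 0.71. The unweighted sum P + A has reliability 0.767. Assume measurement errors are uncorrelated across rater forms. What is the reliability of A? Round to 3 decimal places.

0.591

Var(P+A) = 2 + 2·0.50 = 3.000.
True-score variance = ρ_P + ρ_A + 2·0.50, so 0.767 = (0.71 + ρ_A + 1.00) / 3.000.
ρ_A = 0.767·3.000 − 0.71 − 1.00 = 0.591.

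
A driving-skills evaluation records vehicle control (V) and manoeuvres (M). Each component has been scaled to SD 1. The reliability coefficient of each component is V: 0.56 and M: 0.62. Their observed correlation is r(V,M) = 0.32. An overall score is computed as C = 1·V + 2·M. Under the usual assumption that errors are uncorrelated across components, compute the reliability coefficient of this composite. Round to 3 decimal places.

Var(C) = 1 + 2² + 2·[2·0.32] = 5 + 1.28 = 6.28.
With uncorrelated errors the cross-covariances are all true-score covariance, so they carry over unchanged; only the diagonal terms shrink to ρᵢσᵢ².
True-score variance = [0.56 + 2²·0.62] + 1.28 = 3.04 + 1.28 = 4.32.
Reliability = 4.32 / 6.28 = 0.688.

0.688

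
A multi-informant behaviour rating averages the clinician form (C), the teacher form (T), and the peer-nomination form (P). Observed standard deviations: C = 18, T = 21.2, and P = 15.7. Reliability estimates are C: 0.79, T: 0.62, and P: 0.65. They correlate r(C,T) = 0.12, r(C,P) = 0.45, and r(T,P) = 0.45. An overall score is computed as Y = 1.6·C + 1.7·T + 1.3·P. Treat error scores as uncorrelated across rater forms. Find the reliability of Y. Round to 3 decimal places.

Var(Y) = 1.6²·18² + 1.7²·21.2² + 1.3²·15.7² + 2·[2.72·18·21.2·0.12 + 2.08·18·15.7·0.45 + 2.21·21.2·15.7·0.45] = 2544.89 + 1440.15 = 3985.04.
With uncorrelated errors the cross-covariances are all true-score covariance, so they carry over unchanged; only the diagonal terms shrink to ρᵢσᵢ².
True-score variance = [1.6²·18²·0.79 + 1.7²·21.2²·0.62 + 1.3²·15.7²·0.65] + 1440.15 = 1731.33 + 1440.15 = 3171.49.
Reliability = 3171.49 / 3985.04 = 0.796.

0.796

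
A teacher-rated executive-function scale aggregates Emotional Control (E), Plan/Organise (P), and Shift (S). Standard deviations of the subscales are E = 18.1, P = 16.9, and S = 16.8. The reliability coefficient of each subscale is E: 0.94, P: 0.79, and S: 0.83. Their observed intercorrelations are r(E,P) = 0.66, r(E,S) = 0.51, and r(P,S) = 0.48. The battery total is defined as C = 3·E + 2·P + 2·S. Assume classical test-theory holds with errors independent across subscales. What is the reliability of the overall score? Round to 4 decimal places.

Var(C) = 3²·18.1² + 2²·16.9² + 2²·16.8² + 2·[6·18.1·16.9·0.66 + 6·18.1·16.8·0.51 + 4·16.9·16.8·0.48] = 5219.89 + 5373.87 = 10593.8.
Under uncorrelated errors the observed covariances equal the true-score covariances, so only the own-variance terms attenuate.
True-score variance = [3²·18.1²·0.94 + 2²·16.9²·0.79 + 2²·16.8²·0.83] + 5373.87 = 4611.15 + 5373.87 = 9985.02.
Reliability = 9985.02 / 10593.8 = 0.9425.

0.9425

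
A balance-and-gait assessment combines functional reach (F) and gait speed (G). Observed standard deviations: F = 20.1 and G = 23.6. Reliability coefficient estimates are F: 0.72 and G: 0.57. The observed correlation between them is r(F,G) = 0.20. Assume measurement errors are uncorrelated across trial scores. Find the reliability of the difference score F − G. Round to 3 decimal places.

Var(F−G) = 20.1² + 23.6² − 2·20.1·23.6·0.20 = 960.97 − 189.744 = 771.226.
Because errors are independent across components, Cov(Tᵢ,Tⱼ) = Cov(Xᵢ,Xⱼ); the off-diagonal part of the true-score variance is the same as above.
True-score variance = [20.1²·0.72 + 23.6²·0.57] − 189.744 = 608.354 − 189.744 = 418.61.
Reliability = 418.61 / 771.226 = 0.543.

0.543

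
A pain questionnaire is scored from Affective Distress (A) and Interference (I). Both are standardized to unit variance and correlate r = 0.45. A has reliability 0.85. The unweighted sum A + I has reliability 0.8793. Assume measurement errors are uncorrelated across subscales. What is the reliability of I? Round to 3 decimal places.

0.800

Var(A+I) = 2 + 2·0.45 = 2.900.
True-score variance = ρ_A + ρ_I + 2·0.45, so 0.8793 = (0.85 + ρ_I + 0.90) / 2.900.
ρ_I = 0.8793·2.900 − 0.85 − 0.90 = 0.800.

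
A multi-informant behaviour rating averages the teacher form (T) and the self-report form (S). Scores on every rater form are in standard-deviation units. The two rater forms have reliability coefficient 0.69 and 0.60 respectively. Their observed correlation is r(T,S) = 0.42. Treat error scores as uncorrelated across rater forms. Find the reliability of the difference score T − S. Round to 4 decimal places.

0.3879

Var(T−S) = 1 + 1 − 2·0.42 = 2 − 0.84 = 1.16.
With uncorrelated errors the cross-covariances are all true-score covariance, so they carry over unchanged; only the diagonal terms shrink to ρᵢσᵢ².
True-score variance = [0.69 + 0.60] − 0.84 = 1.29 − 0.84 = 0.45.
Reliability = 0.45 / 1.16 = 0.3879.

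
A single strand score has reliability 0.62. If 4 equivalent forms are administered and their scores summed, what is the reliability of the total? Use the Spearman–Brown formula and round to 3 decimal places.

0.867

ρ_k = kρ / (1 + (k−1)ρ) = 4·0.62 / (1 + 3·0.62) = 2.480 / 2.860 = 0.867.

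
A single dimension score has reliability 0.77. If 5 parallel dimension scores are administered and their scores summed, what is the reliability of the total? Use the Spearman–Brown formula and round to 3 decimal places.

ρ_k = kρ / (1 + (k−1)ρ) = 5·0.77 / (1 + 4·0.77) = 3.850 / 4.080 = 0.944.

0.944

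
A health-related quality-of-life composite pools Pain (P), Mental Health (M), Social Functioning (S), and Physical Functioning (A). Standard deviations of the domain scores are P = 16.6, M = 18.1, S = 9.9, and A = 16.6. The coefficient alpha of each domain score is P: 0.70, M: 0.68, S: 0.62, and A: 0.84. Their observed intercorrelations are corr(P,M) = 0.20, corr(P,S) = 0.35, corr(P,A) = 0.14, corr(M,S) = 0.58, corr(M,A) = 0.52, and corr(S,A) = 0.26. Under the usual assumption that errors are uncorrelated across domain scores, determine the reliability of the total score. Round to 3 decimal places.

0.858

Var(P+M+S+A) = 16.6² + 18.1² + 9.9² + 16.6² + 2·[16.6·18.1·0.20 + 16.6·9.9·0.35 + 16.6·16.6·0.14 + 18.1·9.9·0.58 + 18.1·16.6·0.52 + 9.9·16.6·0.26] = 976.74 + 918.174 = 1894.91.
With uncorrelated errors the cross-covariances are all true-score covariance, so they carry over unchanged; only the diagonal terms shrink to ρᵢσᵢ².
True-score variance = [16.6²·0.70 + 18.1²·0.68 + 9.9²·0.62 + 16.6²·0.84] + 918.174 = 707.903 + 918.174 = 1626.08.
Reliability = 1626.08 / 1894.91 = 0.858.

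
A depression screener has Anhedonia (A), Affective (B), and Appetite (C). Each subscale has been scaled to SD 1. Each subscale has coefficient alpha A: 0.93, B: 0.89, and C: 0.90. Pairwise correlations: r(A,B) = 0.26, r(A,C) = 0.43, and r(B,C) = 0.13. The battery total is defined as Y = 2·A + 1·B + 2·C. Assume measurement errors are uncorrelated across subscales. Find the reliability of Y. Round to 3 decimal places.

0.944

Var(Y) = 2² + 1 + 2² + 2·[2·0.26 + 4·0.43 + 2·0.13] = 9 + 5 = 14.
Under uncorrelated errors the observed covariances equal the true-score covariances, so only the own-variance terms attenuate.
True-score variance = [2²·0.93 + 0.89 + 2²·0.90] + 5 = 8.21 + 5 = 13.21.
Reliability = 13.21 / 14 = 0.944.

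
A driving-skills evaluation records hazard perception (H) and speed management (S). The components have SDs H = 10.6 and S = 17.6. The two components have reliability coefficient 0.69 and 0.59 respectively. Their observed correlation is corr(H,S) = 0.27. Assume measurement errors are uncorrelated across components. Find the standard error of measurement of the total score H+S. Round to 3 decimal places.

Var(total) = 422.12 + 100.742 = 522.862.
True-score variance = 260.287 + 100.742 = 361.029, so reliability = 0.6905.
Error variance = 522.862 − 361.029 = 161.833; SEM = √161.833 = 12.721.

12.721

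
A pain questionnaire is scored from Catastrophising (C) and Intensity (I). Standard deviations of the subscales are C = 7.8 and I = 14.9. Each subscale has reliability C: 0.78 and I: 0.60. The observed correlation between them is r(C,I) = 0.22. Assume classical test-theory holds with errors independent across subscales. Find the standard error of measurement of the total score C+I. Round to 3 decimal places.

10.109

Var(total) = 282.85 + 51.1368 = 333.987.
True-score variance = 180.661 + 51.1368 = 231.798, so reliability = 0.6940.
Error variance = 333.987 − 231.798 = 102.189; SEM = √102.189 = 10.109.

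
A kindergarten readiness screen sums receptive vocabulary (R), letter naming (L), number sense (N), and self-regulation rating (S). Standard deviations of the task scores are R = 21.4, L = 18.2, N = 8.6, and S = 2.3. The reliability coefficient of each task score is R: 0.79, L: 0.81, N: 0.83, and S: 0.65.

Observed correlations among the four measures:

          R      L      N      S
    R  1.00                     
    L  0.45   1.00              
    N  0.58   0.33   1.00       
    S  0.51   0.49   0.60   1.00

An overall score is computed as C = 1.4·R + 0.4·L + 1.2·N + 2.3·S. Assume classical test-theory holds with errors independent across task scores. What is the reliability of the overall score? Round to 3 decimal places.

0.884

Var(C) = 1.4²·21.4² + 0.4²·18.2² + 1.2²·8.6² + 2.3²·2.3² + 2·[0.56·21.4·18.2·0.45 + 1.68·21.4·8.6·0.58 + 3.22·21.4·2.3·0.51 + 0.48·18.2·8.6·0.33 + 0.92·18.2·2.3·0.49 + 2.76·8.6·2.3·0.60] = 1085.09 + 869.451 = 1954.54.
Under uncorrelated errors the observed covariances equal the true-score covariances, so only the own-variance terms attenuate.
True-score variance = [1.4²·21.4²·0.79 + 0.4²·18.2²·0.81 + 1.2²·8.6²·0.83 + 2.3²·2.3²·0.65] + 869.451 = 858.621 + 869.451 = 1728.07.
Reliability = 1728.07 / 1954.54 = 0.884.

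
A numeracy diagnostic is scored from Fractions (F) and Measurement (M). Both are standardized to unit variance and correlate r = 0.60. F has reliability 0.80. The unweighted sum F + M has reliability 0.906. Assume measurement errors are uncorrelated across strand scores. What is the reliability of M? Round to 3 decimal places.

Var(F+M) = 2 + 2·0.60 = 3.200.
True-score variance = ρ_F + ρ_M + 2·0.60, so 0.906 = (0.80 + ρ_M + 1.20) / 3.200.
ρ_M = 0.906·3.200 − 0.80 − 1.20 = 0.899.

0.899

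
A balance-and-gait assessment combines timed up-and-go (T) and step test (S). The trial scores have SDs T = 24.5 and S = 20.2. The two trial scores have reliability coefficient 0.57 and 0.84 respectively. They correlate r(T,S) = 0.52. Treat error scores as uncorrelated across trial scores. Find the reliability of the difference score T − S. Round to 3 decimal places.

Var(T−S) = 24.5² + 20.2² − 2·24.5·20.2·0.52 = 1008.29 − 514.696 = 493.594.
Under uncorrelated errors the observed covariances equal the true-score covariances, so only the own-variance terms attenuate.
True-score variance = [24.5²·0.57 + 20.2²·0.84] − 514.696 = 684.896 − 514.696 = 170.2.
Reliability = 170.2 / 493.594 = 0.345.

0.345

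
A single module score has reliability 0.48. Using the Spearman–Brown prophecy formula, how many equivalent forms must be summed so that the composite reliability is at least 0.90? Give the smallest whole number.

10

k ≥ ρ*(1−ρ₁)/(ρ₁(1−ρ*)) = 0.90·0.52 / (0.48·0.10) = 9.750.
Smallest integer k = 10.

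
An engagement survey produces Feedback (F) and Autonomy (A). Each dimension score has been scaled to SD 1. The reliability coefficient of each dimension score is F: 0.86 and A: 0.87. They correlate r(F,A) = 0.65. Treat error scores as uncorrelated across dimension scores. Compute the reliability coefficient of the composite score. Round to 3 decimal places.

Var(F+A) = 2 + 2·[0.65] = 2 + 1.3 = 3.3.
With uncorrelated errors the cross-covariances are all true-score covariance, so they carry over unchanged; only the diagonal terms shrink to ρᵢσᵢ².
True-score variance = [0.86 + 0.87] + 1.3 = 1.73 + 1.3 = 3.03.
Reliability = 3.03 / 3.3 = 0.918.

0.918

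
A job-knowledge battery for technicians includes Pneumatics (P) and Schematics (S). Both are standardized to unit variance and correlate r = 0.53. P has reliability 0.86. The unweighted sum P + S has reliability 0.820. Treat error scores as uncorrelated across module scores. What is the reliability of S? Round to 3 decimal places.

0.589

Var(P+S) = 2 + 2·0.53 = 3.060.
True-score variance = ρ_P + ρ_S + 2·0.53, so 0.820 = (0.86 + ρ_S + 1.06) / 3.060.
ρ_S = 0.820·3.060 − 0.86 − 1.06 = 0.589.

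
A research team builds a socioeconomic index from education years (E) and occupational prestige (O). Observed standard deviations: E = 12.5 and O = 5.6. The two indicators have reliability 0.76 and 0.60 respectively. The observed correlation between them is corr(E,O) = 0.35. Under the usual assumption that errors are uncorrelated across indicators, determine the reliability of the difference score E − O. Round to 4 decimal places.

0.6390

Var(E−O) = 12.5² + 5.6² − 2·12.5·5.6·0.35 = 187.61 − 49 = 138.61.
Because errors are independent across components, Cov(Tᵢ,Tⱼ) = Cov(Xᵢ,Xⱼ); the off-diagonal part of the true-score variance is the same as above.
True-score variance = [12.5²·0.76 + 5.6²·0.60] − 49 = 137.566 − 49 = 88.566.
Reliability = 88.566 / 138.61 = 0.6390.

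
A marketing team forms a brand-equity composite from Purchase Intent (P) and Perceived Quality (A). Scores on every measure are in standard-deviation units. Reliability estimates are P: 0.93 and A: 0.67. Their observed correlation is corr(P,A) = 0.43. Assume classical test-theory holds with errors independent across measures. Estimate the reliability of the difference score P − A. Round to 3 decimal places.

0.649

Var(P−A) = 1 + 1 − 2·0.43 = 2 − 0.86 = 1.14.
With uncorrelated errors the cross-covariances are all true-score covariance, so they carry over unchanged; only the diagonal terms shrink to ρᵢσᵢ².
True-score variance = [0.93 + 0.67] − 0.86 = 1.6 − 0.86 = 0.74.
Reliability = 0.74 / 1.14 = 0.649.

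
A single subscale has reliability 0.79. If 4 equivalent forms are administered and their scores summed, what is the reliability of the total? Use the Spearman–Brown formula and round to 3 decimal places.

ρ_k = kρ / (1 + (k−1)ρ) = 4·0.79 / (1 + 3·0.79) = 3.160 / 3.370 = 0.938.

0.938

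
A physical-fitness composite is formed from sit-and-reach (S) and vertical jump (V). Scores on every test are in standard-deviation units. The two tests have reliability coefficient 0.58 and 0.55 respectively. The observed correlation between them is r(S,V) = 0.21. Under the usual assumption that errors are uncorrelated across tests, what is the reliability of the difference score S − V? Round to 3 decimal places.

Var(S−V) = 1 + 1 − 2·0.21 = 2 − 0.42 = 1.58.
Because errors are independent across components, Cov(Tᵢ,Tⱼ) = Cov(Xᵢ,Xⱼ); the off-diagonal part of the true-score variance is the same as above.
True-score variance = [0.58 + 0.55] − 0.42 = 1.13 − 0.42 = 0.71.
Reliability = 0.71 / 1.58 = 0.449.

0.449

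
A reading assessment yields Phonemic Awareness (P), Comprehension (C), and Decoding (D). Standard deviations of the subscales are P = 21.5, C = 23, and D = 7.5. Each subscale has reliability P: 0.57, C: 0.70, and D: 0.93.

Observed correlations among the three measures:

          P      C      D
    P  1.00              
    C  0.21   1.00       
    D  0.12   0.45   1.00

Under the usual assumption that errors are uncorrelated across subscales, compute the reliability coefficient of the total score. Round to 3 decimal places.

Var(P+C+D) = 21.5² + 23² + 7.5² + 2·[21.5·23·0.21 + 21.5·7.5·0.12 + 23·7.5·0.45] = 1047.5 + 401.64 = 1449.14.
Under uncorrelated errors the observed covariances equal the true-score covariances, so only the own-variance terms attenuate.
True-score variance = [21.5²·0.57 + 23²·0.70 + 7.5²·0.93] + 401.64 = 686.095 + 401.64 = 1087.73.
Reliability = 1087.73 / 1449.14 = 0.751.

0.751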